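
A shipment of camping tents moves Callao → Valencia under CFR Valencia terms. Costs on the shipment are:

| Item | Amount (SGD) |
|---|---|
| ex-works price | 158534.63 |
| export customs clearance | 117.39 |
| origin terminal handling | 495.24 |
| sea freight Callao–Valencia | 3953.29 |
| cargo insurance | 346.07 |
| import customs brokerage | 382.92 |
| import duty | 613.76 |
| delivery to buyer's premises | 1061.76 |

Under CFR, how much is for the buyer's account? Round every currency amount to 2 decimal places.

CFR: the seller pays costs through ocean freight to the destination port, but not insurance.
Seller's account: goods 158534.63 + export clearance 117.39 + origin terminal 495.24 + freight 3953.29 = 163100.55
Buyer's account: insurance 346.07 + brokerage 382.92 + duty 613.76 + delivery 1061.76 = 2404.51

Buyer's account: SGD 2404.51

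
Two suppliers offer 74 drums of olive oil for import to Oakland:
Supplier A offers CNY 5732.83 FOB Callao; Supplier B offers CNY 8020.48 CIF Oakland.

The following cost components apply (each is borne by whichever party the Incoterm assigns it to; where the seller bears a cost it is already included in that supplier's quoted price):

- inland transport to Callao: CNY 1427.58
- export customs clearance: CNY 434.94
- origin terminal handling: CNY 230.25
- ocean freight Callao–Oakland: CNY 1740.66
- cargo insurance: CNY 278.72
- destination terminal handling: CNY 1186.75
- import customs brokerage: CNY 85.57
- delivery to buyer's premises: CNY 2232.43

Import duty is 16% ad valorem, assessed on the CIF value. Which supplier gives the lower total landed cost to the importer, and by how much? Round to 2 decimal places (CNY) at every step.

Supplier A (FOB):
CIF value = FOB price + freight + insurance = 5732.83 + 1740.66 + 278.72 = 7752.21
Import duty = 7752.21 × 16% = 1240.35
Buyer bears (A): 1740.66 + 278.72 + 1186.75 + 85.57 + 2232.43 = 5524.13
Landed cost (A) = invoice 5732.83 + 5524.13 + duty 1240.35 = 12497.31
Supplier B (CIF):
The CIF price already equals the CIF value: 8020.48
Import duty = 8020.48 × 16% = 1283.28
Buyer bears (B): 1186.75 + 85.57 + 2232.43 = 3504.75
Landed cost (B) = invoice 8020.48 + 3504.75 + duty 1283.28 = 12808.51
Difference = |12497.31 − 12808.51| = 311.20

Supplier A is cheaper by CNY 311.20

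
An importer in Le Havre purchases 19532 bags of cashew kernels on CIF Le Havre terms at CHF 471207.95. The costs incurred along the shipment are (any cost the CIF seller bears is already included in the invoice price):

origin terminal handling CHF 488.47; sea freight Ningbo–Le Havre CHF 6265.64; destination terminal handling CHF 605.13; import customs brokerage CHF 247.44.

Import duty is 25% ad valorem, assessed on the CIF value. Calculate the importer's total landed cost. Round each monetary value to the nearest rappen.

Total landed cost: CHF 589862.51

CIF: the seller pays costs through ocean freight and marine insurance to the destination port.
Already in the invoice (seller's account under CIF): origin terminal, freight — exclude.
The CIF price already equals the CIF value: 471207.95
Import duty = 471207.95 × 25% = 117801.99
Buyer bears: destination terminal 605.13 + brokerage 247.44 + duty 117801.99 = 118654.56
Landed cost = invoice 471207.95 + 118654.56 = 589862.51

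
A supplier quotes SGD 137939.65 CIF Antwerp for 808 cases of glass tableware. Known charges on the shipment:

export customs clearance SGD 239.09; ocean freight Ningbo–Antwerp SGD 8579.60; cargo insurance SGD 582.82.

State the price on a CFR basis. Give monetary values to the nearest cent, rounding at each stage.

Not relevant to the conversion: freight, export clearance — on the seller under both CIF and CFR; already in the CIF price and stays in the CFR price.
From CIF to CFR, the seller no longer bears: insurance.
CFR price = 137939.65 − 582.82 = 137356.83

CFR price: SGD 137356.83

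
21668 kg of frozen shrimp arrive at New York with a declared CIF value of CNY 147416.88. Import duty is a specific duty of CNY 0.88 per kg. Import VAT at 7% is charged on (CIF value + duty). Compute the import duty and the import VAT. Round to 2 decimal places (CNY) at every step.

Import duty: CNY 19067.84; import VAT: CNY 11653.93

Import duty = 21668 × 0.88 = 19067.84
VAT base = CIF + duty = 147416.88 + 19067.84 = 166484.72
Import VAT = 166484.72 × 7% = 11653.93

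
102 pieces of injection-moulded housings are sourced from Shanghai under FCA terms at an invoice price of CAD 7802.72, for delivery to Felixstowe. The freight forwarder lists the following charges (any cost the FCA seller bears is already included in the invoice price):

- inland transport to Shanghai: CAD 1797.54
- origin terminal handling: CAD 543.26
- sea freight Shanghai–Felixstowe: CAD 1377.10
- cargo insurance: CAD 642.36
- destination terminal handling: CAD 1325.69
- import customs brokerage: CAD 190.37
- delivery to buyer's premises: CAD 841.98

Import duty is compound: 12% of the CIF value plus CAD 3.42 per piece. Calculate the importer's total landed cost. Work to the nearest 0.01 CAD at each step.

FCA: the seller delivers export-cleared goods to the carrier; the buyer bears costs from that point.
Already in the invoice (seller's account under FCA): inland to port — exclude.
CIF value = FCA price + origin terminal + freight + insurance = 7802.72 + 543.26 + 1377.10 + 642.36 = 10365.44
Ad valorem component: 10365.44 × 12% = 1243.85
Specific component: 102 × 3.42 = 348.84
Import duty = 1243.85 + 348.84 = 1592.69
Buyer bears: origin terminal 543.26 + freight 1377.10 + insurance 642.36 + destination terminal 1325.69 + brokerage 190.37 + delivery 841.98 + duty 1592.69 = 6513.45
Landed cost = invoice 7802.72 + 6513.45 = 14316.17

Total landed cost: CAD 14316.17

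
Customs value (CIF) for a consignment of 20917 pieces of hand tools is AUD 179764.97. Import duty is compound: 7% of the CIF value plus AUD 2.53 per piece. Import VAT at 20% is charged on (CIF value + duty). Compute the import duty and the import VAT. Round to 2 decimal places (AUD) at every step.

Import duty: AUD 65503.56; import VAT: AUD 49053.71

Ad valorem component: 179764.97 × 7% = 12583.55
Specific component: 20917 × 2.53 = 52920.01
Import duty = 12583.55 + 52920.01 = 65503.56
VAT base = CIF + duty = 179764.97 + 65503.56 = 245268.53
Import VAT = 245268.53 × 20% = 49053.71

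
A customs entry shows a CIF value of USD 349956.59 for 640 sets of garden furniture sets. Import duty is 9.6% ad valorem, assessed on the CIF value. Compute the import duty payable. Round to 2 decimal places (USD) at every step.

Import duty: USD 33595.83

Import duty = 349956.59 × 9.6% = 33595.83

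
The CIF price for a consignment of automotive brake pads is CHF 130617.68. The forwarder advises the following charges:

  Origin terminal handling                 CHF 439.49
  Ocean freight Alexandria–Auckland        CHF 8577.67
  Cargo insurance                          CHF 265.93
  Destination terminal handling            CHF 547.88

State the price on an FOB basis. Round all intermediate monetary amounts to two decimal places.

FOB price: CHF 121774.08

Not relevant to the conversion: origin terminal — on the seller under both CIF and FOB; already in the CIF price and stays in the FOB price. destination terminal — on the buyer under both terms; not part of either seller's price.
From CIF to FOB, the seller no longer bears: freight, insurance.
FOB price = 130617.68 − 8577.67 − 265.93 = 121774.08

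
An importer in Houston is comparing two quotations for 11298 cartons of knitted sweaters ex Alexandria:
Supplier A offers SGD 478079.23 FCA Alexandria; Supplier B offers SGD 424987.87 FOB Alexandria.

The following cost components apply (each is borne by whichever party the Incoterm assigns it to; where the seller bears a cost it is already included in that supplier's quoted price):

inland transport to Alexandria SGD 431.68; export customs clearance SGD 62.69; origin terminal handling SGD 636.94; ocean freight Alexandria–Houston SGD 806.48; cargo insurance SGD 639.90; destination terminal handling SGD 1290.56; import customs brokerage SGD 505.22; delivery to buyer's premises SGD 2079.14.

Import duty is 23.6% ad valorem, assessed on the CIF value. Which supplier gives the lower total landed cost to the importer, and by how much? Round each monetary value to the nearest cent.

Supplier A (FCA):
CIF value = FCA price + origin terminal + freight + insurance = 478079.23 + 636.94 + 806.48 + 639.90 = 480162.55
Import duty = 480162.55 × 23.6% = 113318.36
Buyer bears (A): 636.94 + 806.48 + 639.90 + 1290.56 + 505.22 + 2079.14 = 5958.24
Landed cost (A) = invoice 478079.23 + 5958.24 + duty 113318.36 = 597355.83
Supplier B (FOB):
CIF value = FOB price + freight + insurance = 424987.87 + 806.48 + 639.90 = 426434.25
Import duty = 426434.25 × 23.6% = 100638.48
Buyer bears (B): 806.48 + 639.90 + 1290.56 + 505.22 + 2079.14 = 5321.30
Landed cost (B) = invoice 424987.87 + 5321.30 + duty 100638.48 = 530947.65
Difference = |597355.83 − 530947.65| = 66408.18

Supplier B is cheaper by SGD 66408.18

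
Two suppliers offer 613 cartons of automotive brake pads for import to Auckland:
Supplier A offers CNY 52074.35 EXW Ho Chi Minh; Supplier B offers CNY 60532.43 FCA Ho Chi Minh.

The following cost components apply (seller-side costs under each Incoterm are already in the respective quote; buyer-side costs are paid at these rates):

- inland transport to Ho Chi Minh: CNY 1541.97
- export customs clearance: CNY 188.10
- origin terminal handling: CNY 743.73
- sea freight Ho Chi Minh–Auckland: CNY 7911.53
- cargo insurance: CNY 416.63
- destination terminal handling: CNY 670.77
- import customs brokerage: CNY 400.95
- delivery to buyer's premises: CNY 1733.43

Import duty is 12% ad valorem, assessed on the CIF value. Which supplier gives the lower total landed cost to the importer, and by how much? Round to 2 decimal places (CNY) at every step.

Supplier A is cheaper by CNY 7535.37

Supplier A (EXW):
CIF value = EXW price + inland to port + export clearance + origin terminal + freight + insurance = 52074.35 + 1541.97 + 188.10 + 743.73 + 7911.53 + 416.63 = 62876.31
Import duty = 62876.31 × 12% = 7545.16
Buyer bears (A): 1541.97 + 188.10 + 743.73 + 7911.53 + 416.63 + 670.77 + 400.95 + 1733.43 = 13607.11
Landed cost (A) = invoice 52074.35 + 13607.11 + duty 7545.16 = 73226.62
Supplier B (FCA):
CIF value = FCA price + origin terminal + freight + insurance = 60532.43 + 743.73 + 7911.53 + 416.63 = 69604.32
Import duty = 69604.32 × 12% = 8352.52
Buyer bears (B): 743.73 + 7911.53 + 416.63 + 670.77 + 400.95 + 1733.43 = 11877.04
Landed cost (B) = invoice 60532.43 + 11877.04 + duty 8352.52 = 80761.99
Difference = |73226.62 − 80761.99| = 7535.37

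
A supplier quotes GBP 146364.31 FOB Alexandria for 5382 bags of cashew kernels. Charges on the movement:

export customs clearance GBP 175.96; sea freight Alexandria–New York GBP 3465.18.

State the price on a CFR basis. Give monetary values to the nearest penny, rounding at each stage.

CFR price: GBP 149829.49

Not relevant to the conversion: export clearance — on the seller under both FOB and CFR; already in the FOB price and stays in the CFR price.
From FOB to CFR, the seller additionally bears: freight.
CFR price = 146364.31 + 3465.18 = 149829.49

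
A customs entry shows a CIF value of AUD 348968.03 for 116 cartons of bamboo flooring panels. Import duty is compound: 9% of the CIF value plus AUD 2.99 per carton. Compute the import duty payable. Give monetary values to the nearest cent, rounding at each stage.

Ad valorem component: 348968.03 × 9% = 31407.12
Specific component: 116 × 2.99 = 346.84
Import duty = 31407.12 + 346.84 = 31753.96

Import duty: AUD 31753.96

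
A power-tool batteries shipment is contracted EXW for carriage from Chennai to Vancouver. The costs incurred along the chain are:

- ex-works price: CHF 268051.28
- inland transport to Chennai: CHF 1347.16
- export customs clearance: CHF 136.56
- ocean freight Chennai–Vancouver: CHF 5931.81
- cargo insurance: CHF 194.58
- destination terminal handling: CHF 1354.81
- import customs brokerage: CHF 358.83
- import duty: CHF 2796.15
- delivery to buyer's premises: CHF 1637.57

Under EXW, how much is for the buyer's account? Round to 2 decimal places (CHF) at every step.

Buyer's account: CHF 13757.47

EXW: the seller makes goods available at their premises; the buyer bears all onward costs.
Seller's account: goods 268051.28 = 268051.28
Buyer's account: inland to port 1347.16 + export clearance 136.56 + freight 5931.81 + insurance 194.58 + destination terminal 1354.81 + brokerage 358.83 + duty 2796.15 + delivery 1637.57 = 13757.47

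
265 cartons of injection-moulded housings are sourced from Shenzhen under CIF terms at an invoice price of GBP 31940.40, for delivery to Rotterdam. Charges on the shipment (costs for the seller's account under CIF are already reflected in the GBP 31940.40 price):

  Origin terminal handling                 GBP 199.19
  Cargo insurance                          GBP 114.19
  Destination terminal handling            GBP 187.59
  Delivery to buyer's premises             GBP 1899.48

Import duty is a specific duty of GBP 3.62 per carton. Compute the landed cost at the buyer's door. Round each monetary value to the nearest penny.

Total landed cost: GBP 34986.77

CIF: the seller pays costs through ocean freight and marine insurance to the destination port.
Already in the invoice (seller's account under CIF): origin terminal, insurance — exclude.
The CIF price already equals the CIF value: 31940.40
Import duty = 265 × 3.62 = 959.30
Buyer bears: destination terminal 187.59 + delivery 1899.48 + duty 959.30 = 3046.37
Landed cost = invoice 31940.40 + 3046.37 = 34986.77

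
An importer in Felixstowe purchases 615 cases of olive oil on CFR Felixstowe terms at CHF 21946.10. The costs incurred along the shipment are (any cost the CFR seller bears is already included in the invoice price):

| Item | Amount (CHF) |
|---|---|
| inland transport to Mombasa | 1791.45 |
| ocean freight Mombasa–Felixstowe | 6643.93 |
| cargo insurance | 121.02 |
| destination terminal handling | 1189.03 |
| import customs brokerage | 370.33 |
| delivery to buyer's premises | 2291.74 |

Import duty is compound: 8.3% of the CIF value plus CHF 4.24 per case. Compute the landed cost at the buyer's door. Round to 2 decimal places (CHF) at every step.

CFR: the seller pays costs through ocean freight to the destination port, but not insurance.
Already in the invoice (seller's account under CFR): inland to port, freight — exclude.
CIF value = CFR price + insurance = 21946.10 + 121.02 = 22067.12
Ad valorem component: 22067.12 × 8.3% = 1831.57
Specific component: 615 × 4.24 = 2607.60
Import duty = 1831.57 + 2607.60 = 4439.17
Buyer bears: insurance 121.02 + destination terminal 1189.03 + brokerage 370.33 + delivery 2291.74 + duty 4439.17 = 8411.29
Landed cost = invoice 21946.10 + 8411.29 = 30357.39

Total landed cost: CHF 30357.39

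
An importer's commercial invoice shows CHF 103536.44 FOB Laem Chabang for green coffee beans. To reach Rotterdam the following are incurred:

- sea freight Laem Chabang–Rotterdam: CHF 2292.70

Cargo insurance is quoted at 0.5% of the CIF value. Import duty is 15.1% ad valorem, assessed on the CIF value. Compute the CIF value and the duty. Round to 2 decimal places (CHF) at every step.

CIF value: CHF 106360.94; import duty: CHF 16060.50

Let C be the CIF value. C = FOB price + freight + 0.5% × C
C − 0.5% × C = 103536.44 + 2292.70
0.995 × C = 105829.14
C = 105829.14 / 0.995 = 106360.94
Insurance premium = 0.5% × 106360.94 = 531.80
Import duty = 106360.94 × 15.1% = 16060.50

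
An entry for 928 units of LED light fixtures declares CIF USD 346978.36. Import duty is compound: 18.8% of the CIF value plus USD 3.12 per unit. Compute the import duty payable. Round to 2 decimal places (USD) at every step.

Import duty: USD 68127.29

Ad valorem component: 346978.36 × 18.8% = 65231.93
Specific component: 928 × 3.12 = 2895.36
Import duty = 65231.93 + 2895.36 = 68127.29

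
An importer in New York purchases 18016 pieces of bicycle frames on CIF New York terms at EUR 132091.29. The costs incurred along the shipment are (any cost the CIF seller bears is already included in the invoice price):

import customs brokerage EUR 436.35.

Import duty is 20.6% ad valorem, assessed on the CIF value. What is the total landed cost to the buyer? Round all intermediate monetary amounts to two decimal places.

CIF: the seller pays costs through ocean freight and marine insurance to the destination port.
The CIF price already equals the CIF value: 132091.29
Import duty = 132091.29 × 20.6% = 27210.81
Buyer bears: brokerage 436.35 + duty 27210.81 = 27647.16
Landed cost = invoice 132091.29 + 27647.16 = 159738.45

Total landed cost: EUR 159738.45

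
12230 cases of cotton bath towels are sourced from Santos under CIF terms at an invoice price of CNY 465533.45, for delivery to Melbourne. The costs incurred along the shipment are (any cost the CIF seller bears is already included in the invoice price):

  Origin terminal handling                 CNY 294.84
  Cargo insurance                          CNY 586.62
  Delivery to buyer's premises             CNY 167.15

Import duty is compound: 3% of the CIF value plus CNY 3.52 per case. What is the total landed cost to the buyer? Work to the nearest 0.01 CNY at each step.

Total landed cost: CNY 522716.20

CIF: the seller pays costs through ocean freight and marine insurance to the destination port.
Already in the invoice (seller's account under CIF): origin terminal, insurance — exclude.
The CIF price already equals the CIF value: 465533.45
Ad valorem component: 465533.45 × 3% = 13966.00
Specific component: 12230 × 3.52 = 43049.60
Import duty = 13966.00 + 43049.60 = 57015.60
Buyer bears: delivery 167.15 + duty 57015.60 = 57182.75
Landed cost = invoice 465533.45 + 57182.75 = 522716.20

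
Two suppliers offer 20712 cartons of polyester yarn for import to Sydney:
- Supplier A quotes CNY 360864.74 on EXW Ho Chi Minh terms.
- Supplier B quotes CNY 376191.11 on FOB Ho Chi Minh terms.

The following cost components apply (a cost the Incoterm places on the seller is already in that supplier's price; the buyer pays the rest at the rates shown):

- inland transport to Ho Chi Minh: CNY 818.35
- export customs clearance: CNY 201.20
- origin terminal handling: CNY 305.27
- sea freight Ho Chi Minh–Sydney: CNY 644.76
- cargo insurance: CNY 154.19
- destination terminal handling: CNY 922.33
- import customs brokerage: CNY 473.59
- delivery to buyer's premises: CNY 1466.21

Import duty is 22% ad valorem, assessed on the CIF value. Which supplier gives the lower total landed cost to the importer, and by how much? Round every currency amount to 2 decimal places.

Supplier A is cheaper by CNY 17081.89

Supplier A (EXW):
CIF value = EXW price + inland to port + export clearance + origin terminal + freight + insurance = 360864.74 + 818.35 + 201.20 + 305.27 + 644.76 + 154.19 = 362988.51
Import duty = 362988.51 × 22% = 79857.47
Buyer bears (A): 818.35 + 201.20 + 305.27 + 644.76 + 154.19 + 922.33 + 473.59 + 1466.21 = 4985.90
Landed cost (A) = invoice 360864.74 + 4985.90 + duty 79857.47 = 445708.11
Supplier B (FOB):
CIF value = FOB price + freight + insurance = 376191.11 + 644.76 + 154.19 = 376990.06
Import duty = 376990.06 × 22% = 82937.81
Buyer bears (B): 644.76 + 154.19 + 922.33 + 473.59 + 1466.21 = 3661.08
Landed cost (B) = invoice 376191.11 + 3661.08 + duty 82937.81 = 462790.00
Difference = |445708.11 − 462790.00| = 17081.89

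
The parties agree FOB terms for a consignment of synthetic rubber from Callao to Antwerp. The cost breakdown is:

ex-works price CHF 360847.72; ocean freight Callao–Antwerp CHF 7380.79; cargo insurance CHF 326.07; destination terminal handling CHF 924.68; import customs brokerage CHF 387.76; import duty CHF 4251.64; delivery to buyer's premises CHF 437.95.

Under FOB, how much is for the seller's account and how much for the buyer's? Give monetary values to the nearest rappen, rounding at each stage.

Seller: CHF 360847.72; buyer: CHF 13708.89

FOB: the seller bears costs until goods are on board at the origin port; the buyer bears freight, insurance and all costs thereafter.
Seller's account: goods 360847.72 = 360847.72
Buyer's account: freight 7380.79 + insurance 326.07 + destination terminal 924.68 + brokerage 387.76 + duty 4251.64 + delivery 437.95 = 13708.89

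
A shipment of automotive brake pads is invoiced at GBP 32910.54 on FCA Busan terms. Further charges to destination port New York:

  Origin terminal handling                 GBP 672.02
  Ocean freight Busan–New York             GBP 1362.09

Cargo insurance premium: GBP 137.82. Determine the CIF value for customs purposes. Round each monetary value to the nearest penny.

CIF = FCA price + pre-shipment costs + freight + insurance
CIF = 32910.54 + 672.02 + 1362.09 + 137.82 = 35082.47

CIF value: GBP 35082.47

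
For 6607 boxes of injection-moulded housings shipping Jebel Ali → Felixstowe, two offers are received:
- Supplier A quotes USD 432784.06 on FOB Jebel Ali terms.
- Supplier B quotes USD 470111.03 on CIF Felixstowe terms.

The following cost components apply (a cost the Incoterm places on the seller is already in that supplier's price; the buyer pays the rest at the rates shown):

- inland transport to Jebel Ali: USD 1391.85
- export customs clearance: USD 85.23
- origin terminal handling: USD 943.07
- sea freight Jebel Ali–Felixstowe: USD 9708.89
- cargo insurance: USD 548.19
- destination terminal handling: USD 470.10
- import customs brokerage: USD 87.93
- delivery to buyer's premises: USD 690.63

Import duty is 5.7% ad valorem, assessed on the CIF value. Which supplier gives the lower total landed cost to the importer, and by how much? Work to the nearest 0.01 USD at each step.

Supplier A (FOB):
CIF value = FOB price + freight + insurance = 432784.06 + 9708.89 + 548.19 = 443041.14
Import duty = 443041.14 × 5.7% = 25253.34
Buyer bears (A): 9708.89 + 548.19 + 470.10 + 87.93 + 690.63 = 11505.74
Landed cost (A) = invoice 432784.06 + 11505.74 + duty 25253.34 = 469543.14
Supplier B (CIF):
The CIF price already equals the CIF value: 470111.03
Import duty = 470111.03 × 5.7% = 26796.33
Buyer bears (B): 470.10 + 87.93 + 690.63 = 1248.66
Landed cost (B) = invoice 470111.03 + 1248.66 + duty 26796.33 = 498156.02
Difference = |469543.14 − 498156.02| = 28612.88

Supplier A is cheaper by USD 28612.88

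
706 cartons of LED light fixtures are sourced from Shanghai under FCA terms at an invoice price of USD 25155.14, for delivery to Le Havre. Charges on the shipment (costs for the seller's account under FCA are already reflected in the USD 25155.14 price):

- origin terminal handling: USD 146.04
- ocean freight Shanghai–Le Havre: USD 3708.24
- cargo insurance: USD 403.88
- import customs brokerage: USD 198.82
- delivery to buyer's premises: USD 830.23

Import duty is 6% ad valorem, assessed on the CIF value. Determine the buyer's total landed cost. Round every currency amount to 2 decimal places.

Total landed cost: USD 32207.15

FCA: the seller delivers export-cleared goods to the carrier; the buyer bears costs from that point.
CIF value = FCA price + origin terminal + freight + insurance = 25155.14 + 146.04 + 3708.24 + 403.88 = 29413.30
Import duty = 29413.30 × 6% = 1764.80
Buyer bears: origin terminal 146.04 + freight 3708.24 + insurance 403.88 + brokerage 198.82 + delivery 830.23 + duty 1764.80 = 7052.01
Landed cost = invoice 25155.14 + 7052.01 = 32207.15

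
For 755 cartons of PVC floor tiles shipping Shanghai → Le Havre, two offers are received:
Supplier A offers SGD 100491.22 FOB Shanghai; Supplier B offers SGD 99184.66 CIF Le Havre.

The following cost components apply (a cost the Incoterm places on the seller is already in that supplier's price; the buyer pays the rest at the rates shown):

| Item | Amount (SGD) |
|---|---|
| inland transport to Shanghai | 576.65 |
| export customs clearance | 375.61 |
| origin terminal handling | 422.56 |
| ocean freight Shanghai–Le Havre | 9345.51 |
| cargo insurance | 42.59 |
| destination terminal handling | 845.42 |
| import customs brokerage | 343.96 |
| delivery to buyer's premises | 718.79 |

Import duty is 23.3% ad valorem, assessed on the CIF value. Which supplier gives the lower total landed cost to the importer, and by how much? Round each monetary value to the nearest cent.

Supplier A (FOB):
CIF value = FOB price + freight + insurance = 100491.22 + 9345.51 + 42.59 = 109879.32
Import duty = 109879.32 × 23.3% = 25601.88
Buyer bears (A): 9345.51 + 42.59 + 845.42 + 343.96 + 718.79 = 11296.27
Landed cost (A) = invoice 100491.22 + 11296.27 + duty 25601.88 = 137389.37
Supplier B (CIF):
The CIF price already equals the CIF value: 99184.66
Import duty = 99184.66 × 23.3% = 23110.03
Buyer bears (B): 845.42 + 343.96 + 718.79 = 1908.17
Landed cost (B) = invoice 99184.66 + 1908.17 + duty 23110.03 = 124202.86
Difference = |137389.37 − 124202.86| = 13186.51

Supplier B is cheaper by SGD 13186.51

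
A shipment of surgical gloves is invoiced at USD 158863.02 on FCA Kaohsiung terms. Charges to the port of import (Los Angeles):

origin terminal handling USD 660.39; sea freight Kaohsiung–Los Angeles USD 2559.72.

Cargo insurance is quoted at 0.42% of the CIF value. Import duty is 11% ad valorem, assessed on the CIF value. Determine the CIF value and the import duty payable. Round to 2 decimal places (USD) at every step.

CIF value: USD 162766.75; import duty: USD 17904.34

Let C be the CIF value. C = FCA price + pre-shipment costs + freight + 0.42% × C
C − 0.42% × C = 158863.02 + 660.39 + 2559.72
0.9958 × C = 162083.13
C = 162083.13 / 0.9958 = 162766.75
Insurance premium = 0.42% × 162766.75 = 683.62
Import duty = 162766.75 × 11% = 17904.34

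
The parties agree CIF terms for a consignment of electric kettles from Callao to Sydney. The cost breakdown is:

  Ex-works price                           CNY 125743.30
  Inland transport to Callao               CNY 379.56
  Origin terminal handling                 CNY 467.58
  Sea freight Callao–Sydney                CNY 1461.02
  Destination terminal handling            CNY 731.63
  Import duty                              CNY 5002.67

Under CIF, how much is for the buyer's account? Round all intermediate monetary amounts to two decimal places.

CIF: the seller pays costs through ocean freight and marine insurance to the destination port.
Seller's account: goods 125743.30 + inland to port 379.56 + origin terminal 467.58 + freight 1461.02 = 128051.46
Buyer's account: destination terminal 731.63 + duty 5002.67 = 5734.30

Buyer's account: CNY 5734.30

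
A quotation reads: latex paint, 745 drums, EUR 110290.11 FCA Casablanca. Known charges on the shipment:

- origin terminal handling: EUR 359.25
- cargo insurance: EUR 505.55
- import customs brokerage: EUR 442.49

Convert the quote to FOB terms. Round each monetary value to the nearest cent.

FOB price: EUR 110649.36

Not relevant to the conversion: brokerage, insurance — on the buyer under both terms; not part of either seller's price.
From FCA to FOB, the seller additionally bears: origin terminal.
FOB price = 110290.11 + 359.25 = 110649.36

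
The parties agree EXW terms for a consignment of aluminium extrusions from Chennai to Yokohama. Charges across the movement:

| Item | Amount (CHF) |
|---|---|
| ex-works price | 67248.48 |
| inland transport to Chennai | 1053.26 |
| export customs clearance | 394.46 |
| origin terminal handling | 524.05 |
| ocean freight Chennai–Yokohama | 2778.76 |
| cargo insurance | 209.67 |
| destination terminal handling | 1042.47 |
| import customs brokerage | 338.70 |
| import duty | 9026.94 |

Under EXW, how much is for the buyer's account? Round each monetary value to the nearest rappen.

EXW: the seller makes goods available at their premises; the buyer bears all onward costs.
Seller's account: goods 67248.48 = 67248.48
Buyer's account: inland to port 1053.26 + export clearance 394.46 + origin terminal 524.05 + freight 2778.76 + insurance 209.67 + destination terminal 1042.47 + brokerage 338.70 + duty 9026.94 = 15368.31

Buyer's account: CHF 15368.31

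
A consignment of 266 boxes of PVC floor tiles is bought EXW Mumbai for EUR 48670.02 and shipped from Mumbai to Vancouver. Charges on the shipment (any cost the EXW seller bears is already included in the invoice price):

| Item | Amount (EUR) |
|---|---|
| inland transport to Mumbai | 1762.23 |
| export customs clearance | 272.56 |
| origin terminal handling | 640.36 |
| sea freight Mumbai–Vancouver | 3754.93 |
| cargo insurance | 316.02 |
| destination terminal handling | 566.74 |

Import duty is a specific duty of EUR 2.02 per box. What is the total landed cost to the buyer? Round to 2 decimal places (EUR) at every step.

EXW: the seller makes goods available at their premises; the buyer bears all onward costs.
CIF value = EXW price + inland to port + export clearance + origin terminal + freight + insurance = 48670.02 + 1762.23 + 272.56 + 640.36 + 3754.93 + 316.02 = 55416.12
Import duty = 266 × 2.02 = 537.32
Buyer bears: inland to port 1762.23 + export clearance 272.56 + origin terminal 640.36 + freight 3754.93 + insurance 316.02 + destination terminal 566.74 + duty 537.32 = 7850.16
Landed cost = invoice 48670.02 + 7850.16 = 56520.18

Total landed cost: EUR 56520.18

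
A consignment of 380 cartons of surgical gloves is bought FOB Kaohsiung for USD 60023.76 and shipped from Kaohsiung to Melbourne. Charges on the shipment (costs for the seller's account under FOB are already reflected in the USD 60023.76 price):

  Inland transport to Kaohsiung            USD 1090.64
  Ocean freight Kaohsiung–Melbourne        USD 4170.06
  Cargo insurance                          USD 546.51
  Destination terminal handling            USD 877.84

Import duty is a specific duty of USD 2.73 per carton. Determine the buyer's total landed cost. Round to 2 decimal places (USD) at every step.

Total landed cost: USD 66655.57

FOB: the seller bears costs until goods are on board at the origin port; the buyer bears freight, insurance and all costs thereafter.
Already in the invoice (seller's account under FOB): inland to port — exclude.
CIF value = FOB price + freight + insurance = 60023.76 + 4170.06 + 546.51 = 64740.33
Import duty = 380 × 2.73 = 1037.40
Buyer bears: freight 4170.06 + insurance 546.51 + destination terminal 877.84 + duty 1037.40 = 6631.81
Landed cost = invoice 60023.76 + 6631.81 = 66655.57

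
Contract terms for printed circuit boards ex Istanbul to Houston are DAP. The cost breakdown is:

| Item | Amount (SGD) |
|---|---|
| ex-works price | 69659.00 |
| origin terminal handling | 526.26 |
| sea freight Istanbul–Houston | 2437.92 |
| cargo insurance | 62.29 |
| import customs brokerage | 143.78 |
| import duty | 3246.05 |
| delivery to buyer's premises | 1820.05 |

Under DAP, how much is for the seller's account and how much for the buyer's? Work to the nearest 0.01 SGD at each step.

DAP: the seller bears all costs to the named destination except import duty and clearance.
Seller's account: goods 69659.00 + origin terminal 526.26 + freight 2437.92 + insurance 62.29 + delivery 1820.05 = 74505.52
Buyer's account: brokerage 143.78 + duty 3246.05 = 3389.83

Seller: SGD 74505.52; buyer: SGD 3389.83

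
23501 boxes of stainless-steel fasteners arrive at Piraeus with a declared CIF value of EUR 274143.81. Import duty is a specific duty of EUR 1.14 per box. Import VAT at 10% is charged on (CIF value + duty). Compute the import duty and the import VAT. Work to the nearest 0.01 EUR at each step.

Import duty = 23501 × 1.14 = 26791.14
VAT base = CIF + duty = 274143.81 + 26791.14 = 300934.95
Import VAT = 300934.95 × 10% = 30093.50

Import duty: EUR 26791.14; import VAT: EUR 30093.50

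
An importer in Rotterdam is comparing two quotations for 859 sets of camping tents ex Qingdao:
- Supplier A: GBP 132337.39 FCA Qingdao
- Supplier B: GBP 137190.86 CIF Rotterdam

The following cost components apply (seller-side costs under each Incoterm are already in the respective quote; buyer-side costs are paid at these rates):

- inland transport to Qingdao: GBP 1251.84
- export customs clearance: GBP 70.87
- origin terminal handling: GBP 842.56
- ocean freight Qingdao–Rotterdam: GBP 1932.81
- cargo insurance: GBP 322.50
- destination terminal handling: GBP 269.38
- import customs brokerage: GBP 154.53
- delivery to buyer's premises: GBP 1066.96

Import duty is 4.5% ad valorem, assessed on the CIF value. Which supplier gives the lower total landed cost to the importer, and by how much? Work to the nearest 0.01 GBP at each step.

Supplier A is cheaper by GBP 1834.60

Supplier A (FCA):
CIF value = FCA price + origin terminal + freight + insurance = 132337.39 + 842.56 + 1932.81 + 322.50 = 135435.26
Import duty = 135435.26 × 4.5% = 6094.59
Buyer bears (A): 842.56 + 1932.81 + 322.50 + 269.38 + 154.53 + 1066.96 = 4588.74
Landed cost (A) = invoice 132337.39 + 4588.74 + duty 6094.59 = 143020.72
Supplier B (CIF):
The CIF price already equals the CIF value: 137190.86
Import duty = 137190.86 × 4.5% = 6173.59
Buyer bears (B): 269.38 + 154.53 + 1066.96 = 1490.87
Landed cost (B) = invoice 137190.86 + 1490.87 + duty 6173.59 = 144855.32
Difference = |143020.72 − 144855.32| = 1834.60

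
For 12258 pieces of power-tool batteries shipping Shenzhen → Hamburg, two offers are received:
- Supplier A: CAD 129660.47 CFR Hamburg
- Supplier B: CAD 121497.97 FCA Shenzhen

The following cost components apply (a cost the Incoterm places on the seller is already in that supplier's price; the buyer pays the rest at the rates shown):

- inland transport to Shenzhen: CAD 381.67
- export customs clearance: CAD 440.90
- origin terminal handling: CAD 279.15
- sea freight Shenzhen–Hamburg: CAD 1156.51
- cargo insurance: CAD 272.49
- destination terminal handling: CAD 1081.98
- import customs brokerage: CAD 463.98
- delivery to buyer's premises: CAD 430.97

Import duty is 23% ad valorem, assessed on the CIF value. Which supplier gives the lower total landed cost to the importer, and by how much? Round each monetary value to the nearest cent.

Supplier A (CFR):
CIF value = CFR price + insurance = 129660.47 + 272.49 = 129932.96
Import duty = 129932.96 × 23% = 29884.58
Buyer bears (A): 272.49 + 1081.98 + 463.98 + 430.97 = 2249.42
Landed cost (A) = invoice 129660.47 + 2249.42 + duty 29884.58 = 161794.47
Supplier B (FCA):
CIF value = FCA price + origin terminal + freight + insurance = 121497.97 + 279.15 + 1156.51 + 272.49 = 123206.12
Import duty = 123206.12 × 23% = 28337.41
Buyer bears (B): 279.15 + 1156.51 + 272.49 + 1081.98 + 463.98 + 430.97 = 3685.08
Landed cost (B) = invoice 121497.97 + 3685.08 + duty 28337.41 = 153520.46
Difference = |161794.47 − 153520.46| = 8274.01

Supplier B is cheaper by CAD 8274.01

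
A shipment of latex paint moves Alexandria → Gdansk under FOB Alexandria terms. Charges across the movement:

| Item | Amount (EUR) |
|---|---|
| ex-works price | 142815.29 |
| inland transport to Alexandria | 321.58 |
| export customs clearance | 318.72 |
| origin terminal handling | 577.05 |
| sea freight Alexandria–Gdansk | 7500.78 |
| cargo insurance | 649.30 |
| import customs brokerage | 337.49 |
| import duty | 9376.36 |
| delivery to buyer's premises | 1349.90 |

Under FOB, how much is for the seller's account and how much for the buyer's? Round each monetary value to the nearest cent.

Seller: EUR 144032.64; buyer: EUR 19213.83

FOB: the seller bears costs until goods are on board at the origin port; the buyer bears freight, insurance and all costs thereafter.
Seller's account: goods 142815.29 + inland to port 321.58 + export clearance 318.72 + origin terminal 577.05 = 144032.64
Buyer's account: freight 7500.78 + insurance 649.30 + brokerage 337.49 + duty 9376.36 + delivery 1349.90 = 19213.83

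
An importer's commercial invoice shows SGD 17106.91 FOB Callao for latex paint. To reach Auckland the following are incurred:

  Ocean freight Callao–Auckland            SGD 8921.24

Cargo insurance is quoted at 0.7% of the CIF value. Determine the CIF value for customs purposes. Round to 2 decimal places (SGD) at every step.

CIF value: SGD 26211.63

Let C be the CIF value. C = FOB price + freight + 0.7% × C
C − 0.7% × C = 17106.91 + 8921.24
0.993 × C = 26028.15
C = 26028.15 / 0.993 = 26211.63
Insurance premium = 0.7% × 26211.63 = 183.48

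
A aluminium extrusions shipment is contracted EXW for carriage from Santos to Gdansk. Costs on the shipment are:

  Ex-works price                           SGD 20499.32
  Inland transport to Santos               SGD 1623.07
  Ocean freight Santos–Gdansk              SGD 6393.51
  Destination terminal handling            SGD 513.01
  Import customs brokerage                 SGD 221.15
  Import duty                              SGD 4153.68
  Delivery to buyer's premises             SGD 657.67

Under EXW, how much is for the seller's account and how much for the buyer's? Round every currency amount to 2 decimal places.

Seller: SGD 20499.32; buyer: SGD 13562.09

EXW: the seller makes goods available at their premises; the buyer bears all onward costs.
Seller's account: goods 20499.32 = 20499.32
Buyer's account: inland to port 1623.07 + freight 6393.51 + destination terminal 513.01 + brokerage 221.15 + duty 4153.68 + delivery 657.67 = 13562.09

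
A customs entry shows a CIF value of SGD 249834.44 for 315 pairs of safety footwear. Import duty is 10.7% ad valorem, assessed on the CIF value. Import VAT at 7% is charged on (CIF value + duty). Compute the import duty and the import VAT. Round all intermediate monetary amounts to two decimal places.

Import duty = 249834.44 × 10.7% = 26732.29
VAT base = CIF + duty = 249834.44 + 26732.29 = 276566.73
Import VAT = 276566.73 × 7% = 19359.67

Import duty: SGD 26732.29; import VAT: SGD 19359.67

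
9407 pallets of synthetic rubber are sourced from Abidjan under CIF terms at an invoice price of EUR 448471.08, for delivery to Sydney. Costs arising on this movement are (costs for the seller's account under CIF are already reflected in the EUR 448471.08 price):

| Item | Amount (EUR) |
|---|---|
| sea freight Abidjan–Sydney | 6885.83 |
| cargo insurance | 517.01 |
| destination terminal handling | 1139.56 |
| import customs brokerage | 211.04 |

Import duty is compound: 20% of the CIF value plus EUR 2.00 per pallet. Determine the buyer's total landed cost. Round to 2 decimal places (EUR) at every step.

CIF: the seller pays costs through ocean freight and marine insurance to the destination port.
Already in the invoice (seller's account under CIF): freight, insurance — exclude.
The CIF price already equals the CIF value: 448471.08
Ad valorem component: 448471.08 × 20% = 89694.22
Specific component: 9407 × 2.00 = 18814.00
Import duty = 89694.22 + 18814.00 = 108508.22
Buyer bears: destination terminal 1139.56 + brokerage 211.04 + duty 108508.22 = 109858.82
Landed cost = invoice 448471.08 + 109858.82 = 558329.90

Total landed cost: EUR 558329.90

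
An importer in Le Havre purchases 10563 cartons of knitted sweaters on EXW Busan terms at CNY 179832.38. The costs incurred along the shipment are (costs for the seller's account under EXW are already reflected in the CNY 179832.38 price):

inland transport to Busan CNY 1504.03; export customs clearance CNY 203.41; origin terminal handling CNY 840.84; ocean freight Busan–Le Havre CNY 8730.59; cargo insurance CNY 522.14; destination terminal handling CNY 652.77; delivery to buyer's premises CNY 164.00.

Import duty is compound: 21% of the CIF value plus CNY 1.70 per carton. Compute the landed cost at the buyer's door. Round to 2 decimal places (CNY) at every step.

EXW: the seller makes goods available at their premises; the buyer bears all onward costs.
CIF value = EXW price + inland to port + export clearance + origin terminal + freight + insurance = 179832.38 + 1504.03 + 203.41 + 840.84 + 8730.59 + 522.14 = 191633.39
Ad valorem component: 191633.39 × 21% = 40243.01
Specific component: 10563 × 1.70 = 17957.10
Import duty = 40243.01 + 17957.10 = 58200.11
Buyer bears: inland to port 1504.03 + export clearance 203.41 + origin terminal 840.84 + freight 8730.59 + insurance 522.14 + destination terminal 652.77 + delivery 164.00 + duty 58200.11 = 70817.89
Landed cost = invoice 179832.38 + 70817.89 = 250650.27

Total landed cost: CNY 250650.27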